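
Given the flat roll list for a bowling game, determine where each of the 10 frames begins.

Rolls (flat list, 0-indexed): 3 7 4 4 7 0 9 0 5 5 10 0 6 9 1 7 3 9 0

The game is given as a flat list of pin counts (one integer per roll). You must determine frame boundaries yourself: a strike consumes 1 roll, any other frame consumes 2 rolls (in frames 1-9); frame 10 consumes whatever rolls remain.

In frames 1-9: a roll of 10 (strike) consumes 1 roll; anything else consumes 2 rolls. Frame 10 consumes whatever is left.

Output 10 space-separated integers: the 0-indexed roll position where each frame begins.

Answer: 0 2 4 6 8 10 11 13 15 17

Derivation:
Frame 1 starts at roll index 0: rolls=3,7 (sum=10), consumes 2 rolls
Frame 2 starts at roll index 2: rolls=4,4 (sum=8), consumes 2 rolls
Frame 3 starts at roll index 4: rolls=7,0 (sum=7), consumes 2 rolls
Frame 4 starts at roll index 6: rolls=9,0 (sum=9), consumes 2 rolls
Frame 5 starts at roll index 8: rolls=5,5 (sum=10), consumes 2 rolls
Frame 6 starts at roll index 10: roll=10 (strike), consumes 1 roll
Frame 7 starts at roll index 11: rolls=0,6 (sum=6), consumes 2 rolls
Frame 8 starts at roll index 13: rolls=9,1 (sum=10), consumes 2 rolls
Frame 9 starts at roll index 15: rolls=7,3 (sum=10), consumes 2 rolls
Frame 10 starts at roll index 17: 2 remaining rolls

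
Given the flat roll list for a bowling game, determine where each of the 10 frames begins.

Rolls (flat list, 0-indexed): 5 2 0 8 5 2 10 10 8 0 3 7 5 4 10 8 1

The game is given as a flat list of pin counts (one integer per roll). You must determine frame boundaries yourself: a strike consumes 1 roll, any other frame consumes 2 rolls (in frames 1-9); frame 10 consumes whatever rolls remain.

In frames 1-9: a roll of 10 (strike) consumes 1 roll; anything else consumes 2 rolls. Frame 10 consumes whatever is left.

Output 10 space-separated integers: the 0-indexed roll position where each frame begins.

Answer: 0 2 4 6 7 8 10 12 14 15

Derivation:
Frame 1 starts at roll index 0: rolls=5,2 (sum=7), consumes 2 rolls
Frame 2 starts at roll index 2: rolls=0,8 (sum=8), consumes 2 rolls
Frame 3 starts at roll index 4: rolls=5,2 (sum=7), consumes 2 rolls
Frame 4 starts at roll index 6: roll=10 (strike), consumes 1 roll
Frame 5 starts at roll index 7: roll=10 (strike), consumes 1 roll
Frame 6 starts at roll index 8: rolls=8,0 (sum=8), consumes 2 rolls
Frame 7 starts at roll index 10: rolls=3,7 (sum=10), consumes 2 rolls
Frame 8 starts at roll index 12: rolls=5,4 (sum=9), consumes 2 rolls
Frame 9 starts at roll index 14: roll=10 (strike), consumes 1 roll
Frame 10 starts at roll index 15: 2 remaining rolls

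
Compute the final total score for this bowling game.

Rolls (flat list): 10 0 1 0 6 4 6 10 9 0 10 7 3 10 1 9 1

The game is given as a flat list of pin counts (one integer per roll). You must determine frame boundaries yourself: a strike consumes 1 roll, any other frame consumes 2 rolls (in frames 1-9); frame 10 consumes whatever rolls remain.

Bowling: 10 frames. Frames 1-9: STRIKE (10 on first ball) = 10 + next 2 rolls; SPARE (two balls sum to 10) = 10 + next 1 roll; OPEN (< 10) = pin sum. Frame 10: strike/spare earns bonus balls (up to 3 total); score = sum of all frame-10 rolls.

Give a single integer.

Answer: 137

Derivation:
Frame 1: STRIKE. 10 + next two rolls (0+1) = 11. Cumulative: 11
Frame 2: OPEN (0+1=1). Cumulative: 12
Frame 3: OPEN (0+6=6). Cumulative: 18
Frame 4: SPARE (4+6=10). 10 + next roll (10) = 20. Cumulative: 38
Frame 5: STRIKE. 10 + next two rolls (9+0) = 19. Cumulative: 57
Frame 6: OPEN (9+0=9). Cumulative: 66
Frame 7: STRIKE. 10 + next two rolls (7+3) = 20. Cumulative: 86
Frame 8: SPARE (7+3=10). 10 + next roll (10) = 20. Cumulative: 106
Frame 9: STRIKE. 10 + next two rolls (1+9) = 20. Cumulative: 126
Frame 10: SPARE. Sum of all frame-10 rolls (1+9+1) = 11. Cumulative: 137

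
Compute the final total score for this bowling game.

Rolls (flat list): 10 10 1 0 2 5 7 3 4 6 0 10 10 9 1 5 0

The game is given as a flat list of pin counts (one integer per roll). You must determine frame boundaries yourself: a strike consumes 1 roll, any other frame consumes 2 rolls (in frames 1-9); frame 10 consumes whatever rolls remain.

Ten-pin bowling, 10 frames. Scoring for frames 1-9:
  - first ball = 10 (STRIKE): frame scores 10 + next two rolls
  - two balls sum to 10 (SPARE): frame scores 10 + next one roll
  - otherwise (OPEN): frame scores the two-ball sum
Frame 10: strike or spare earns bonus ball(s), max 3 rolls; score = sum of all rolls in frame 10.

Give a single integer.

Answer: 124

Derivation:
Frame 1: STRIKE. 10 + next two rolls (10+1) = 21. Cumulative: 21
Frame 2: STRIKE. 10 + next two rolls (1+0) = 11. Cumulative: 32
Frame 3: OPEN (1+0=1). Cumulative: 33
Frame 4: OPEN (2+5=7). Cumulative: 40
Frame 5: SPARE (7+3=10). 10 + next roll (4) = 14. Cumulative: 54
Frame 6: SPARE (4+6=10). 10 + next roll (0) = 10. Cumulative: 64
Frame 7: SPARE (0+10=10). 10 + next roll (10) = 20. Cumulative: 84
Frame 8: STRIKE. 10 + next two rolls (9+1) = 20. Cumulative: 104
Frame 9: SPARE (9+1=10). 10 + next roll (5) = 15. Cumulative: 119
Frame 10: OPEN. Sum of all frame-10 rolls (5+0) = 5. Cumulative: 124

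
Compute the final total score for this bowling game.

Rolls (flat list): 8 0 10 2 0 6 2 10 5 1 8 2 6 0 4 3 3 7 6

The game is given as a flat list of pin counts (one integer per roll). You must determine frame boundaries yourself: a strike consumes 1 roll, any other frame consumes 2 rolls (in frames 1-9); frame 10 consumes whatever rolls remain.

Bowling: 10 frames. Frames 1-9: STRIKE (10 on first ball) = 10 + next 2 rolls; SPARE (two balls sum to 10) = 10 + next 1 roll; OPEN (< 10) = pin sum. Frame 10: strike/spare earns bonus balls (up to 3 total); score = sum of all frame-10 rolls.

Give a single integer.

Frame 1: OPEN (8+0=8). Cumulative: 8
Frame 2: STRIKE. 10 + next two rolls (2+0) = 12. Cumulative: 20
Frame 3: OPEN (2+0=2). Cumulative: 22
Frame 4: OPEN (6+2=8). Cumulative: 30
Frame 5: STRIKE. 10 + next two rolls (5+1) = 16. Cumulative: 46
Frame 6: OPEN (5+1=6). Cumulative: 52
Frame 7: SPARE (8+2=10). 10 + next roll (6) = 16. Cumulative: 68
Frame 8: OPEN (6+0=6). Cumulative: 74
Frame 9: OPEN (4+3=7). Cumulative: 81
Frame 10: SPARE. Sum of all frame-10 rolls (3+7+6) = 16. Cumulative: 97

Answer: 97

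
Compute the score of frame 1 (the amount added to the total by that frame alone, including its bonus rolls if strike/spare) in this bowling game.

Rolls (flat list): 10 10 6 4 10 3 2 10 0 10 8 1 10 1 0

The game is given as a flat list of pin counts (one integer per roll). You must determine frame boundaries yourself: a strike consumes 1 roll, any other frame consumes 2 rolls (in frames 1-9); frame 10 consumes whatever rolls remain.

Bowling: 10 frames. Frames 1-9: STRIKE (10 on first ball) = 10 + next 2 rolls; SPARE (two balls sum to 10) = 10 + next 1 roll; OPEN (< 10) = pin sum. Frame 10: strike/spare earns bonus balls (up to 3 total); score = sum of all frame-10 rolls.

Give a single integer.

Frame 1: STRIKE. 10 + next two rolls (10+6) = 26. Cumulative: 26
Frame 2: STRIKE. 10 + next two rolls (6+4) = 20. Cumulative: 46
Frame 3: SPARE (6+4=10). 10 + next roll (10) = 20. Cumulative: 66

Answer: 26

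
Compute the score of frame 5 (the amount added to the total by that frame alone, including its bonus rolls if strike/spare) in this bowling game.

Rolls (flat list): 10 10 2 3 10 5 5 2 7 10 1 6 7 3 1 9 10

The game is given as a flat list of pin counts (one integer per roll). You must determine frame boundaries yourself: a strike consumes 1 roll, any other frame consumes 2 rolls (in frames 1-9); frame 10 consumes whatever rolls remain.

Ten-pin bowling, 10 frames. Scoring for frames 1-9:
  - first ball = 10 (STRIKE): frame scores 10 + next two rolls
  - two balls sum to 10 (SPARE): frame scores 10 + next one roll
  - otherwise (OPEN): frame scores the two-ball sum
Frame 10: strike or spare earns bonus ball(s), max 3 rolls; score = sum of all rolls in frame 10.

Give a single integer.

Answer: 12

Derivation:
Frame 1: STRIKE. 10 + next two rolls (10+2) = 22. Cumulative: 22
Frame 2: STRIKE. 10 + next two rolls (2+3) = 15. Cumulative: 37
Frame 3: OPEN (2+3=5). Cumulative: 42
Frame 4: STRIKE. 10 + next two rolls (5+5) = 20. Cumulative: 62
Frame 5: SPARE (5+5=10). 10 + next roll (2) = 12. Cumulative: 74
Frame 6: OPEN (2+7=9). Cumulative: 83
Frame 7: STRIKE. 10 + next two rolls (1+6) = 17. Cumulative: 100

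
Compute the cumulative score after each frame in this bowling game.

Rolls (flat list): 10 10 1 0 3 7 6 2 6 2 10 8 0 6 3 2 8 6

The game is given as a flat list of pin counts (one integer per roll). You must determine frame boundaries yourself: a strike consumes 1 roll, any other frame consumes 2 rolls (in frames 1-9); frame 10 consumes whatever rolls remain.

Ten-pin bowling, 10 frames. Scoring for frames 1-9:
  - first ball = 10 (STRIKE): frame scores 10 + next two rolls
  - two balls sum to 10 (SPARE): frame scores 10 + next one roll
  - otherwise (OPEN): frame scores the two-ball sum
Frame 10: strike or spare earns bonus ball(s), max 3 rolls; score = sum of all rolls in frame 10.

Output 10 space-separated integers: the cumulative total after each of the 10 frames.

Answer: 21 32 33 49 57 65 83 91 100 116

Derivation:
Frame 1: STRIKE. 10 + next two rolls (10+1) = 21. Cumulative: 21
Frame 2: STRIKE. 10 + next two rolls (1+0) = 11. Cumulative: 32
Frame 3: OPEN (1+0=1). Cumulative: 33
Frame 4: SPARE (3+7=10). 10 + next roll (6) = 16. Cumulative: 49
Frame 5: OPEN (6+2=8). Cumulative: 57
Frame 6: OPEN (6+2=8). Cumulative: 65
Frame 7: STRIKE. 10 + next two rolls (8+0) = 18. Cumulative: 83
Frame 8: OPEN (8+0=8). Cumulative: 91
Frame 9: OPEN (6+3=9). Cumulative: 100
Frame 10: SPARE. Sum of all frame-10 rolls (2+8+6) = 16. Cumulative: 116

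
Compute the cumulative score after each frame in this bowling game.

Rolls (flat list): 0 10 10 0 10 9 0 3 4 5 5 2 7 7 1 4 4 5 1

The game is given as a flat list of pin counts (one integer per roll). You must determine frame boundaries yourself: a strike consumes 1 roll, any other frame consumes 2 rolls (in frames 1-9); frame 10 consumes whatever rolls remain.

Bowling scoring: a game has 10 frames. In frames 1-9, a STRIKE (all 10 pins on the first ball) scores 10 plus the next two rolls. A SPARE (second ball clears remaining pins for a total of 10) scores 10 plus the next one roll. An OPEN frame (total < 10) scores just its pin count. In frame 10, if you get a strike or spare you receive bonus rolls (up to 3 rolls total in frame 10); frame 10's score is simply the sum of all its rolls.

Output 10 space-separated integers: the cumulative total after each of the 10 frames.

Frame 1: SPARE (0+10=10). 10 + next roll (10) = 20. Cumulative: 20
Frame 2: STRIKE. 10 + next two rolls (0+10) = 20. Cumulative: 40
Frame 3: SPARE (0+10=10). 10 + next roll (9) = 19. Cumulative: 59
Frame 4: OPEN (9+0=9). Cumulative: 68
Frame 5: OPEN (3+4=7). Cumulative: 75
Frame 6: SPARE (5+5=10). 10 + next roll (2) = 12. Cumulative: 87
Frame 7: OPEN (2+7=9). Cumulative: 96
Frame 8: OPEN (7+1=8). Cumulative: 104
Frame 9: OPEN (4+4=8). Cumulative: 112
Frame 10: OPEN. Sum of all frame-10 rolls (5+1) = 6. Cumulative: 118

Answer: 20 40 59 68 75 87 96 104 112 118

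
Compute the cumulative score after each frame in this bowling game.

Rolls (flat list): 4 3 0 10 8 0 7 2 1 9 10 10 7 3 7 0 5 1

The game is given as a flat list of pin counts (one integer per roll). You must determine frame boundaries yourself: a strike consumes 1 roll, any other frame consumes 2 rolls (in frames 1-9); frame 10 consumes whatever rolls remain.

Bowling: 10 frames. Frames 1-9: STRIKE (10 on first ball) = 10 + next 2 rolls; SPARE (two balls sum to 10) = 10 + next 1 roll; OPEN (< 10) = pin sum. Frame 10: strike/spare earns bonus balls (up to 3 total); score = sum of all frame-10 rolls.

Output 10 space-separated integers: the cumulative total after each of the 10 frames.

Frame 1: OPEN (4+3=7). Cumulative: 7
Frame 2: SPARE (0+10=10). 10 + next roll (8) = 18. Cumulative: 25
Frame 3: OPEN (8+0=8). Cumulative: 33
Frame 4: OPEN (7+2=9). Cumulative: 42
Frame 5: SPARE (1+9=10). 10 + next roll (10) = 20. Cumulative: 62
Frame 6: STRIKE. 10 + next two rolls (10+7) = 27. Cumulative: 89
Frame 7: STRIKE. 10 + next two rolls (7+3) = 20. Cumulative: 109
Frame 8: SPARE (7+3=10). 10 + next roll (7) = 17. Cumulative: 126
Frame 9: OPEN (7+0=7). Cumulative: 133
Frame 10: OPEN. Sum of all frame-10 rolls (5+1) = 6. Cumulative: 139

Answer: 7 25 33 42 62 89 109 126 133 139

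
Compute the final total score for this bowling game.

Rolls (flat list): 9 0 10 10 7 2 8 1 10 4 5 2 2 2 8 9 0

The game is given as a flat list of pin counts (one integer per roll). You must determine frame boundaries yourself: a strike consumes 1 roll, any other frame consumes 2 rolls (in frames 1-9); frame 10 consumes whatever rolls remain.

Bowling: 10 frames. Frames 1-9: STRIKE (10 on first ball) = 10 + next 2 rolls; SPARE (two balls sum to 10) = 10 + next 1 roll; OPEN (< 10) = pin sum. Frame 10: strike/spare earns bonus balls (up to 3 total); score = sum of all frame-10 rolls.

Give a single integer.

Frame 1: OPEN (9+0=9). Cumulative: 9
Frame 2: STRIKE. 10 + next two rolls (10+7) = 27. Cumulative: 36
Frame 3: STRIKE. 10 + next two rolls (7+2) = 19. Cumulative: 55
Frame 4: OPEN (7+2=9). Cumulative: 64
Frame 5: OPEN (8+1=9). Cumulative: 73
Frame 6: STRIKE. 10 + next two rolls (4+5) = 19. Cumulative: 92
Frame 7: OPEN (4+5=9). Cumulative: 101
Frame 8: OPEN (2+2=4). Cumulative: 105
Frame 9: SPARE (2+8=10). 10 + next roll (9) = 19. Cumulative: 124
Frame 10: OPEN. Sum of all frame-10 rolls (9+0) = 9. Cumulative: 133

Answer: 133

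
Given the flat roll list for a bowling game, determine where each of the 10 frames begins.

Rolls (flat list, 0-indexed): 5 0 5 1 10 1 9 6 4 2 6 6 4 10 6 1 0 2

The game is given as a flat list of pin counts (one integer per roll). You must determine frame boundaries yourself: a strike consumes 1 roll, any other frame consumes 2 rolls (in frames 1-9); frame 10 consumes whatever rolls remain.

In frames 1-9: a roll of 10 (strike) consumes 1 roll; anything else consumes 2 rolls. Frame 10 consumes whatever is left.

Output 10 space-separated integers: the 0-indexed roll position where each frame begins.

Answer: 0 2 4 5 7 9 11 13 14 16

Derivation:
Frame 1 starts at roll index 0: rolls=5,0 (sum=5), consumes 2 rolls
Frame 2 starts at roll index 2: rolls=5,1 (sum=6), consumes 2 rolls
Frame 3 starts at roll index 4: roll=10 (strike), consumes 1 roll
Frame 4 starts at roll index 5: rolls=1,9 (sum=10), consumes 2 rolls
Frame 5 starts at roll index 7: rolls=6,4 (sum=10), consumes 2 rolls
Frame 6 starts at roll index 9: rolls=2,6 (sum=8), consumes 2 rolls
Frame 7 starts at roll index 11: rolls=6,4 (sum=10), consumes 2 rolls
Frame 8 starts at roll index 13: roll=10 (strike), consumes 1 roll
Frame 9 starts at roll index 14: rolls=6,1 (sum=7), consumes 2 rolls
Frame 10 starts at roll index 16: 2 remaining rolls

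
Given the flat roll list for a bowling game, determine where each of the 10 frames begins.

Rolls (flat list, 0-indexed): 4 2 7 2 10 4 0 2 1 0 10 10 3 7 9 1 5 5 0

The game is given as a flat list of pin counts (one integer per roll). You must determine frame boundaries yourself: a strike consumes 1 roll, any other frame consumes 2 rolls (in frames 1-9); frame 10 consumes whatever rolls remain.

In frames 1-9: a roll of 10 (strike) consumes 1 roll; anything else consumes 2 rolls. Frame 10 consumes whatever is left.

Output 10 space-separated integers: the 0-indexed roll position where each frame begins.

Answer: 0 2 4 5 7 9 11 12 14 16

Derivation:
Frame 1 starts at roll index 0: rolls=4,2 (sum=6), consumes 2 rolls
Frame 2 starts at roll index 2: rolls=7,2 (sum=9), consumes 2 rolls
Frame 3 starts at roll index 4: roll=10 (strike), consumes 1 roll
Frame 4 starts at roll index 5: rolls=4,0 (sum=4), consumes 2 rolls
Frame 5 starts at roll index 7: rolls=2,1 (sum=3), consumes 2 rolls
Frame 6 starts at roll index 9: rolls=0,10 (sum=10), consumes 2 rolls
Frame 7 starts at roll index 11: roll=10 (strike), consumes 1 roll
Frame 8 starts at roll index 12: rolls=3,7 (sum=10), consumes 2 rolls
Frame 9 starts at roll index 14: rolls=9,1 (sum=10), consumes 2 rolls
Frame 10 starts at roll index 16: 3 remaining rolls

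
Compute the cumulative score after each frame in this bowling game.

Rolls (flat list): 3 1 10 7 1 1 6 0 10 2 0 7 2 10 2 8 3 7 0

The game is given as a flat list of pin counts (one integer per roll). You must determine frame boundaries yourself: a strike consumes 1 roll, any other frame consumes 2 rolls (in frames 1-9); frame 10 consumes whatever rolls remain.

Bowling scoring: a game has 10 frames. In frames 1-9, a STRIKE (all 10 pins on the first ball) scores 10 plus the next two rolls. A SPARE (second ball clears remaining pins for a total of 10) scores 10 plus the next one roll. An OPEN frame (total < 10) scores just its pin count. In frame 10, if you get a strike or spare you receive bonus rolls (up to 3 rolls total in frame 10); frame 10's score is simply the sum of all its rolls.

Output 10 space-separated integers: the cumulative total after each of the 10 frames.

Frame 1: OPEN (3+1=4). Cumulative: 4
Frame 2: STRIKE. 10 + next two rolls (7+1) = 18. Cumulative: 22
Frame 3: OPEN (7+1=8). Cumulative: 30
Frame 4: OPEN (1+6=7). Cumulative: 37
Frame 5: SPARE (0+10=10). 10 + next roll (2) = 12. Cumulative: 49
Frame 6: OPEN (2+0=2). Cumulative: 51
Frame 7: OPEN (7+2=9). Cumulative: 60
Frame 8: STRIKE. 10 + next two rolls (2+8) = 20. Cumulative: 80
Frame 9: SPARE (2+8=10). 10 + next roll (3) = 13. Cumulative: 93
Frame 10: SPARE. Sum of all frame-10 rolls (3+7+0) = 10. Cumulative: 103

Answer: 4 22 30 37 49 51 60 80 93 103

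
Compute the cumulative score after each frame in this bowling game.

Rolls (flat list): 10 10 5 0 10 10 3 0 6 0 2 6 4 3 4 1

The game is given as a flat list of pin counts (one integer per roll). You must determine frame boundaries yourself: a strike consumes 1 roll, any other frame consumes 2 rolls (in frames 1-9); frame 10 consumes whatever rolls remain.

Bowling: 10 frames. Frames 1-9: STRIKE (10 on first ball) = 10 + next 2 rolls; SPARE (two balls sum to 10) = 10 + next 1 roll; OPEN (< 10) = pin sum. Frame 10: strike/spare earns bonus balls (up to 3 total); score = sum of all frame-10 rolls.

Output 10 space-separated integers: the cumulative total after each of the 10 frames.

Frame 1: STRIKE. 10 + next two rolls (10+5) = 25. Cumulative: 25
Frame 2: STRIKE. 10 + next two rolls (5+0) = 15. Cumulative: 40
Frame 3: OPEN (5+0=5). Cumulative: 45
Frame 4: STRIKE. 10 + next two rolls (10+3) = 23. Cumulative: 68
Frame 5: STRIKE. 10 + next two rolls (3+0) = 13. Cumulative: 81
Frame 6: OPEN (3+0=3). Cumulative: 84
Frame 7: OPEN (6+0=6). Cumulative: 90
Frame 8: OPEN (2+6=8). Cumulative: 98
Frame 9: OPEN (4+3=7). Cumulative: 105
Frame 10: OPEN. Sum of all frame-10 rolls (4+1) = 5. Cumulative: 110

Answer: 25 40 45 68 81 84 90 98 105 110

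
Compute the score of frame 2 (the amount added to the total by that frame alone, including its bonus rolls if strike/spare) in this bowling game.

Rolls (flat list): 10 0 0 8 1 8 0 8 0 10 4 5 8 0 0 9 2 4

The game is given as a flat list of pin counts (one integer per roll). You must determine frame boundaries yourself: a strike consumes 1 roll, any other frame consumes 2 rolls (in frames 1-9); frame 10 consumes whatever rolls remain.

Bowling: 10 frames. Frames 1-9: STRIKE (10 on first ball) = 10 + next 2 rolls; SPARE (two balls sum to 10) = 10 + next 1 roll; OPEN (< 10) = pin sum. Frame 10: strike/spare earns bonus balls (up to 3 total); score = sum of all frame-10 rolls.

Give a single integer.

Frame 1: STRIKE. 10 + next two rolls (0+0) = 10. Cumulative: 10
Frame 2: OPEN (0+0=0). Cumulative: 10
Frame 3: OPEN (8+1=9). Cumulative: 19
Frame 4: OPEN (8+0=8). Cumulative: 27

Answer: 0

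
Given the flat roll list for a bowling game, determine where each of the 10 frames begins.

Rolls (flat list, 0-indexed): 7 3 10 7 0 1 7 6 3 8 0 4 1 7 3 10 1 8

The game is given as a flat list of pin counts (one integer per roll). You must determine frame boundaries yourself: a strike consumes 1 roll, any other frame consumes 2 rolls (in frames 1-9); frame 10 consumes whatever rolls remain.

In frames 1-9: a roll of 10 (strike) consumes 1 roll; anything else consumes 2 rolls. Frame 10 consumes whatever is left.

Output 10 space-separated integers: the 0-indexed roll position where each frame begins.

Frame 1 starts at roll index 0: rolls=7,3 (sum=10), consumes 2 rolls
Frame 2 starts at roll index 2: roll=10 (strike), consumes 1 roll
Frame 3 starts at roll index 3: rolls=7,0 (sum=7), consumes 2 rolls
Frame 4 starts at roll index 5: rolls=1,7 (sum=8), consumes 2 rolls
Frame 5 starts at roll index 7: rolls=6,3 (sum=9), consumes 2 rolls
Frame 6 starts at roll index 9: rolls=8,0 (sum=8), consumes 2 rolls
Frame 7 starts at roll index 11: rolls=4,1 (sum=5), consumes 2 rolls
Frame 8 starts at roll index 13: rolls=7,3 (sum=10), consumes 2 rolls
Frame 9 starts at roll index 15: roll=10 (strike), consumes 1 roll
Frame 10 starts at roll index 16: 2 remaining rolls

Answer: 0 2 3 5 7 9 11 13 15 16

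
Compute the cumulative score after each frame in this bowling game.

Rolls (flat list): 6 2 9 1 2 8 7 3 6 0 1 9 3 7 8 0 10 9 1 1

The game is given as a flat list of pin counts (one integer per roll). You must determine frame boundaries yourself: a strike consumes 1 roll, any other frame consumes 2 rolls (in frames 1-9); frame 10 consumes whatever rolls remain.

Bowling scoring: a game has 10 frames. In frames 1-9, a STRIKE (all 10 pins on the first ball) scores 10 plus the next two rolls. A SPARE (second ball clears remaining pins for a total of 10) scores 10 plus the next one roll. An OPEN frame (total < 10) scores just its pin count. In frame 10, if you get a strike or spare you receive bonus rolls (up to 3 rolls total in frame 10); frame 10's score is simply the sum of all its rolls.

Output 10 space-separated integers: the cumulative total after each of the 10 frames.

Answer: 8 20 37 53 59 72 90 98 118 129

Derivation:
Frame 1: OPEN (6+2=8). Cumulative: 8
Frame 2: SPARE (9+1=10). 10 + next roll (2) = 12. Cumulative: 20
Frame 3: SPARE (2+8=10). 10 + next roll (7) = 17. Cumulative: 37
Frame 4: SPARE (7+3=10). 10 + next roll (6) = 16. Cumulative: 53
Frame 5: OPEN (6+0=6). Cumulative: 59
Frame 6: SPARE (1+9=10). 10 + next roll (3) = 13. Cumulative: 72
Frame 7: SPARE (3+7=10). 10 + next roll (8) = 18. Cumulative: 90
Frame 8: OPEN (8+0=8). Cumulative: 98
Frame 9: STRIKE. 10 + next two rolls (9+1) = 20. Cumulative: 118
Frame 10: SPARE. Sum of all frame-10 rolls (9+1+1) = 11. Cumulative: 129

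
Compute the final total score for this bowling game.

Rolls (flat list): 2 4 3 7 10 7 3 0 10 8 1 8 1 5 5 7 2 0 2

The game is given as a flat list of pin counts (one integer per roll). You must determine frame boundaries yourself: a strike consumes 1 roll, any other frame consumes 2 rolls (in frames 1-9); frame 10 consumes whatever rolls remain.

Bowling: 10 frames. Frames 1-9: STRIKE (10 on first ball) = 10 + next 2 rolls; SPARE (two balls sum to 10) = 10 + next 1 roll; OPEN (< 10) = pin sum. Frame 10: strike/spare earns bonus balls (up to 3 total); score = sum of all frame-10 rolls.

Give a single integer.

Frame 1: OPEN (2+4=6). Cumulative: 6
Frame 2: SPARE (3+7=10). 10 + next roll (10) = 20. Cumulative: 26
Frame 3: STRIKE. 10 + next two rolls (7+3) = 20. Cumulative: 46
Frame 4: SPARE (7+3=10). 10 + next roll (0) = 10. Cumulative: 56
Frame 5: SPARE (0+10=10). 10 + next roll (8) = 18. Cumulative: 74
Frame 6: OPEN (8+1=9). Cumulative: 83
Frame 7: OPEN (8+1=9). Cumulative: 92
Frame 8: SPARE (5+5=10). 10 + next roll (7) = 17. Cumulative: 109
Frame 9: OPEN (7+2=9). Cumulative: 118
Frame 10: OPEN. Sum of all frame-10 rolls (0+2) = 2. Cumulative: 120

Answer: 120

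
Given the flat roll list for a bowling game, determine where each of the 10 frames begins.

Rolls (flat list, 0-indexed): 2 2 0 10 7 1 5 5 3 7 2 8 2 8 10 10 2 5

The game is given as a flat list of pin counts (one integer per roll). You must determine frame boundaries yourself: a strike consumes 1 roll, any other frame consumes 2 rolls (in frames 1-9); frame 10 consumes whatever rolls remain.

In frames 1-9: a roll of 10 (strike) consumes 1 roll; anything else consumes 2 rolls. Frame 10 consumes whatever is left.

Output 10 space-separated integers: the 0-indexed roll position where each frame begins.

Frame 1 starts at roll index 0: rolls=2,2 (sum=4), consumes 2 rolls
Frame 2 starts at roll index 2: rolls=0,10 (sum=10), consumes 2 rolls
Frame 3 starts at roll index 4: rolls=7,1 (sum=8), consumes 2 rolls
Frame 4 starts at roll index 6: rolls=5,5 (sum=10), consumes 2 rolls
Frame 5 starts at roll index 8: rolls=3,7 (sum=10), consumes 2 rolls
Frame 6 starts at roll index 10: rolls=2,8 (sum=10), consumes 2 rolls
Frame 7 starts at roll index 12: rolls=2,8 (sum=10), consumes 2 rolls
Frame 8 starts at roll index 14: roll=10 (strike), consumes 1 roll
Frame 9 starts at roll index 15: roll=10 (strike), consumes 1 roll
Frame 10 starts at roll index 16: 2 remaining rolls

Answer: 0 2 4 6 8 10 12 14 15 16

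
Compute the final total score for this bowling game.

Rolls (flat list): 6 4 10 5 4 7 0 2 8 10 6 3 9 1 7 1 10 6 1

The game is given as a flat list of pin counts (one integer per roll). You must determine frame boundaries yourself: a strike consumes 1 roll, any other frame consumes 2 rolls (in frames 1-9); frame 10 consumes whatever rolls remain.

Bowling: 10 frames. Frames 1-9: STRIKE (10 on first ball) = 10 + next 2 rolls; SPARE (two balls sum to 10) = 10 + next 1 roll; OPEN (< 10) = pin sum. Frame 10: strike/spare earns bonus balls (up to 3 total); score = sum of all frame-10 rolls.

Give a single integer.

Answer: 145

Derivation:
Frame 1: SPARE (6+4=10). 10 + next roll (10) = 20. Cumulative: 20
Frame 2: STRIKE. 10 + next two rolls (5+4) = 19. Cumulative: 39
Frame 3: OPEN (5+4=9). Cumulative: 48
Frame 4: OPEN (7+0=7). Cumulative: 55
Frame 5: SPARE (2+8=10). 10 + next roll (10) = 20. Cumulative: 75
Frame 6: STRIKE. 10 + next two rolls (6+3) = 19. Cumulative: 94
Frame 7: OPEN (6+3=9). Cumulative: 103
Frame 8: SPARE (9+1=10). 10 + next roll (7) = 17. Cumulative: 120
Frame 9: OPEN (7+1=8). Cumulative: 128
Frame 10: STRIKE. Sum of all frame-10 rolls (10+6+1) = 17. Cumulative: 145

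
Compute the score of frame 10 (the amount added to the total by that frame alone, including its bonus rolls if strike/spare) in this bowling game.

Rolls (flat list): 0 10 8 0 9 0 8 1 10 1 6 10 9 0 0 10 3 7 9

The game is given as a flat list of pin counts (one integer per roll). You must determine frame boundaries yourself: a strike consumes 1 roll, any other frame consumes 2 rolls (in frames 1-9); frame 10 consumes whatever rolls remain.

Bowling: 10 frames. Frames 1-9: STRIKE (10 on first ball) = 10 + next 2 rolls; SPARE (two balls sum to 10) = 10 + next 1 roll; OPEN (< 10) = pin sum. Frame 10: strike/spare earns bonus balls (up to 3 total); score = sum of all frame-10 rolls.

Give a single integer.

Answer: 19

Derivation:
Frame 1: SPARE (0+10=10). 10 + next roll (8) = 18. Cumulative: 18
Frame 2: OPEN (8+0=8). Cumulative: 26
Frame 3: OPEN (9+0=9). Cumulative: 35
Frame 4: OPEN (8+1=9). Cumulative: 44
Frame 5: STRIKE. 10 + next two rolls (1+6) = 17. Cumulative: 61
Frame 6: OPEN (1+6=7). Cumulative: 68
Frame 7: STRIKE. 10 + next two rolls (9+0) = 19. Cumulative: 87
Frame 8: OPEN (9+0=9). Cumulative: 96
Frame 9: SPARE (0+10=10). 10 + next roll (3) = 13. Cumulative: 109
Frame 10: SPARE. Sum of all frame-10 rolls (3+7+9) = 19. Cumulative: 128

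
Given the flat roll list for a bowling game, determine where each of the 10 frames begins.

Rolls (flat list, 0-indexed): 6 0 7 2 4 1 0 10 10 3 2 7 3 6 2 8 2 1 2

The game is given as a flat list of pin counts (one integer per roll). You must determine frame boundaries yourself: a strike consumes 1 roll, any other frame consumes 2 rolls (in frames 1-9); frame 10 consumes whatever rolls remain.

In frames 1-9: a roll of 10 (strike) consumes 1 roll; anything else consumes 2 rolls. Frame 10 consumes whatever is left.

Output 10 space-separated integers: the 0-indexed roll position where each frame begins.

Answer: 0 2 4 6 8 9 11 13 15 17

Derivation:
Frame 1 starts at roll index 0: rolls=6,0 (sum=6), consumes 2 rolls
Frame 2 starts at roll index 2: rolls=7,2 (sum=9), consumes 2 rolls
Frame 3 starts at roll index 4: rolls=4,1 (sum=5), consumes 2 rolls
Frame 4 starts at roll index 6: rolls=0,10 (sum=10), consumes 2 rolls
Frame 5 starts at roll index 8: roll=10 (strike), consumes 1 roll
Frame 6 starts at roll index 9: rolls=3,2 (sum=5), consumes 2 rolls
Frame 7 starts at roll index 11: rolls=7,3 (sum=10), consumes 2 rolls
Frame 8 starts at roll index 13: rolls=6,2 (sum=8), consumes 2 rolls
Frame 9 starts at roll index 15: rolls=8,2 (sum=10), consumes 2 rolls
Frame 10 starts at roll index 17: 2 remaining rolls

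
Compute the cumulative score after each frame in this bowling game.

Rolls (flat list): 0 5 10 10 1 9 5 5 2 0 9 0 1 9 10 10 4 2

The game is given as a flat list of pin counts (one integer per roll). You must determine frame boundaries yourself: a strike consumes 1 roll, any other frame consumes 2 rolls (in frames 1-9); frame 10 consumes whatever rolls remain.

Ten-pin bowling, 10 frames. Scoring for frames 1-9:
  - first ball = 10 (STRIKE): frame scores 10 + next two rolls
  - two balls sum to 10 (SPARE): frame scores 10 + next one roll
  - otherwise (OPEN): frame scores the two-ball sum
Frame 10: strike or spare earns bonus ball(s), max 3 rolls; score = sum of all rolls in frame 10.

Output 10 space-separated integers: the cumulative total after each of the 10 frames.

Answer: 5 26 46 61 73 75 84 104 128 144

Derivation:
Frame 1: OPEN (0+5=5). Cumulative: 5
Frame 2: STRIKE. 10 + next two rolls (10+1) = 21. Cumulative: 26
Frame 3: STRIKE. 10 + next two rolls (1+9) = 20. Cumulative: 46
Frame 4: SPARE (1+9=10). 10 + next roll (5) = 15. Cumulative: 61
Frame 5: SPARE (5+5=10). 10 + next roll (2) = 12. Cumulative: 73
Frame 6: OPEN (2+0=2). Cumulative: 75
Frame 7: OPEN (9+0=9). Cumulative: 84
Frame 8: SPARE (1+9=10). 10 + next roll (10) = 20. Cumulative: 104
Frame 9: STRIKE. 10 + next two rolls (10+4) = 24. Cumulative: 128
Frame 10: STRIKE. Sum of all frame-10 rolls (10+4+2) = 16. Cumulative: 144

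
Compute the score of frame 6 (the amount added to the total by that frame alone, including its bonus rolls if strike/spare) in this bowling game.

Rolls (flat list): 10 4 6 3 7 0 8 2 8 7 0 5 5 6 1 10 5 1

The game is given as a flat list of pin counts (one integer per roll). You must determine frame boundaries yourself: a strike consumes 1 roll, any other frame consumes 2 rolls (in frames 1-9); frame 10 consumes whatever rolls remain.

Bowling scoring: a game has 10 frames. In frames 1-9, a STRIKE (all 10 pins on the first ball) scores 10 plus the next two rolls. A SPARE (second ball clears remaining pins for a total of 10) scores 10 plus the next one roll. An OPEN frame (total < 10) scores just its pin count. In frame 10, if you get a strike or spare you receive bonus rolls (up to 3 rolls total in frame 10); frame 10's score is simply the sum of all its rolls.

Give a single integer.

Frame 1: STRIKE. 10 + next two rolls (4+6) = 20. Cumulative: 20
Frame 2: SPARE (4+6=10). 10 + next roll (3) = 13. Cumulative: 33
Frame 3: SPARE (3+7=10). 10 + next roll (0) = 10. Cumulative: 43
Frame 4: OPEN (0+8=8). Cumulative: 51
Frame 5: SPARE (2+8=10). 10 + next roll (7) = 17. Cumulative: 68
Frame 6: OPEN (7+0=7). Cumulative: 75
Frame 7: SPARE (5+5=10). 10 + next roll (6) = 16. Cumulative: 91
Frame 8: OPEN (6+1=7). Cumulative: 98

Answer: 7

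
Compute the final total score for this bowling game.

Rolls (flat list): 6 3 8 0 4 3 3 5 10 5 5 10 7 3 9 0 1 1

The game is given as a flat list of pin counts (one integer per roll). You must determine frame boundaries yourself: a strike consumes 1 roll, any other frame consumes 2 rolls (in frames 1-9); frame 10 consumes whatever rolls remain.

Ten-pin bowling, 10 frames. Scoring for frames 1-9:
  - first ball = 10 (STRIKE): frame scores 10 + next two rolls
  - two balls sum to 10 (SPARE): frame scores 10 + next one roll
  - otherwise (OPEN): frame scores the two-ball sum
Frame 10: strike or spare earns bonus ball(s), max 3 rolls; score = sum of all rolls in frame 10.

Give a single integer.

Answer: 122

Derivation:
Frame 1: OPEN (6+3=9). Cumulative: 9
Frame 2: OPEN (8+0=8). Cumulative: 17
Frame 3: OPEN (4+3=7). Cumulative: 24
Frame 4: OPEN (3+5=8). Cumulative: 32
Frame 5: STRIKE. 10 + next two rolls (5+5) = 20. Cumulative: 52
Frame 6: SPARE (5+5=10). 10 + next roll (10) = 20. Cumulative: 72
Frame 7: STRIKE. 10 + next two rolls (7+3) = 20. Cumulative: 92
Frame 8: SPARE (7+3=10). 10 + next roll (9) = 19. Cumulative: 111
Frame 9: OPEN (9+0=9). Cumulative: 120
Frame 10: OPEN. Sum of all frame-10 rolls (1+1) = 2. Cumulative: 122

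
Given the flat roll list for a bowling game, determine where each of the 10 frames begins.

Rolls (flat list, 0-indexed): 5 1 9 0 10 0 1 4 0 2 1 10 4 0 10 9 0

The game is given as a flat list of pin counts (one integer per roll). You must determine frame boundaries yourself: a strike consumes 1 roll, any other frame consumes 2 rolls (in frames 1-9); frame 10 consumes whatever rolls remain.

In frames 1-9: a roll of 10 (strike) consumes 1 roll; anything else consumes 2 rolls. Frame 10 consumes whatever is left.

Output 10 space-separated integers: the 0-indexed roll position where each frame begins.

Frame 1 starts at roll index 0: rolls=5,1 (sum=6), consumes 2 rolls
Frame 2 starts at roll index 2: rolls=9,0 (sum=9), consumes 2 rolls
Frame 3 starts at roll index 4: roll=10 (strike), consumes 1 roll
Frame 4 starts at roll index 5: rolls=0,1 (sum=1), consumes 2 rolls
Frame 5 starts at roll index 7: rolls=4,0 (sum=4), consumes 2 rolls
Frame 6 starts at roll index 9: rolls=2,1 (sum=3), consumes 2 rolls
Frame 7 starts at roll index 11: roll=10 (strike), consumes 1 roll
Frame 8 starts at roll index 12: rolls=4,0 (sum=4), consumes 2 rolls
Frame 9 starts at roll index 14: roll=10 (strike), consumes 1 roll
Frame 10 starts at roll index 15: 2 remaining rolls

Answer: 0 2 4 5 7 9 11 12 14 15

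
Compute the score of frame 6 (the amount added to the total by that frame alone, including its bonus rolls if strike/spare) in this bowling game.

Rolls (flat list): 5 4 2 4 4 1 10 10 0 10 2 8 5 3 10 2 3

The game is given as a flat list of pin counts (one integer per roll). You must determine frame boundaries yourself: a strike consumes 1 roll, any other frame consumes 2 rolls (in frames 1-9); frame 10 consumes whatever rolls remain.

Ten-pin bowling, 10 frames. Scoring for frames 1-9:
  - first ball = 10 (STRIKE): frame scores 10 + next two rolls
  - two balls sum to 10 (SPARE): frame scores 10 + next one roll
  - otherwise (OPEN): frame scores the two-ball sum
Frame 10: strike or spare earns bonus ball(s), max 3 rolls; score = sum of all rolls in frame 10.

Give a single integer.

Frame 1: OPEN (5+4=9). Cumulative: 9
Frame 2: OPEN (2+4=6). Cumulative: 15
Frame 3: OPEN (4+1=5). Cumulative: 20
Frame 4: STRIKE. 10 + next two rolls (10+0) = 20. Cumulative: 40
Frame 5: STRIKE. 10 + next two rolls (0+10) = 20. Cumulative: 60
Frame 6: SPARE (0+10=10). 10 + next roll (2) = 12. Cumulative: 72
Frame 7: SPARE (2+8=10). 10 + next roll (5) = 15. Cumulative: 87
Frame 8: OPEN (5+3=8). Cumulative: 95

Answer: 12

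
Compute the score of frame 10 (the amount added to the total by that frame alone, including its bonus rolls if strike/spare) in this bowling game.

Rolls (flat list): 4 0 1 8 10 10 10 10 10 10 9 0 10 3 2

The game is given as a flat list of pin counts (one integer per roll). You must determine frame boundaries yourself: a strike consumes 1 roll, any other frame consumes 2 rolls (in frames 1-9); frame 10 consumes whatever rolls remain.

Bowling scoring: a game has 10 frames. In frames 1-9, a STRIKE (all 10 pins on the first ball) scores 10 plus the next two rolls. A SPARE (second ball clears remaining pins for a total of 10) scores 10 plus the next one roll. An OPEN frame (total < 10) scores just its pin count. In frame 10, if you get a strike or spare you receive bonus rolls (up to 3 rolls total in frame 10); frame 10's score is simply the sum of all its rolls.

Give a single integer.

Frame 1: OPEN (4+0=4). Cumulative: 4
Frame 2: OPEN (1+8=9). Cumulative: 13
Frame 3: STRIKE. 10 + next two rolls (10+10) = 30. Cumulative: 43
Frame 4: STRIKE. 10 + next two rolls (10+10) = 30. Cumulative: 73
Frame 5: STRIKE. 10 + next two rolls (10+10) = 30. Cumulative: 103
Frame 6: STRIKE. 10 + next two rolls (10+10) = 30. Cumulative: 133
Frame 7: STRIKE. 10 + next two rolls (10+9) = 29. Cumulative: 162
Frame 8: STRIKE. 10 + next two rolls (9+0) = 19. Cumulative: 181
Frame 9: OPEN (9+0=9). Cumulative: 190
Frame 10: STRIKE. Sum of all frame-10 rolls (10+3+2) = 15. Cumulative: 205

Answer: 15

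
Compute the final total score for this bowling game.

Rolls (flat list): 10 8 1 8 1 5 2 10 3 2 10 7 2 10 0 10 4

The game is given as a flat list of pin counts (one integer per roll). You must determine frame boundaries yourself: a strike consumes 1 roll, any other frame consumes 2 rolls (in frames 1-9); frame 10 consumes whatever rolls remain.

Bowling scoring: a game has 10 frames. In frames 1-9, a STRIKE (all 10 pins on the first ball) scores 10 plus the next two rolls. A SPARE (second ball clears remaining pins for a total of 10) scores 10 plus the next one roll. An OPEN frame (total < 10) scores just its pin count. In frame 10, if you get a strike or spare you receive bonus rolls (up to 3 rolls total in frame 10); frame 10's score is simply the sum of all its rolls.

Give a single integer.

Frame 1: STRIKE. 10 + next two rolls (8+1) = 19. Cumulative: 19
Frame 2: OPEN (8+1=9). Cumulative: 28
Frame 3: OPEN (8+1=9). Cumulative: 37
Frame 4: OPEN (5+2=7). Cumulative: 44
Frame 5: STRIKE. 10 + next two rolls (3+2) = 15. Cumulative: 59
Frame 6: OPEN (3+2=5). Cumulative: 64
Frame 7: STRIKE. 10 + next two rolls (7+2) = 19. Cumulative: 83
Frame 8: OPEN (7+2=9). Cumulative: 92
Frame 9: STRIKE. 10 + next two rolls (0+10) = 20. Cumulative: 112
Frame 10: SPARE. Sum of all frame-10 rolls (0+10+4) = 14. Cumulative: 126

Answer: 126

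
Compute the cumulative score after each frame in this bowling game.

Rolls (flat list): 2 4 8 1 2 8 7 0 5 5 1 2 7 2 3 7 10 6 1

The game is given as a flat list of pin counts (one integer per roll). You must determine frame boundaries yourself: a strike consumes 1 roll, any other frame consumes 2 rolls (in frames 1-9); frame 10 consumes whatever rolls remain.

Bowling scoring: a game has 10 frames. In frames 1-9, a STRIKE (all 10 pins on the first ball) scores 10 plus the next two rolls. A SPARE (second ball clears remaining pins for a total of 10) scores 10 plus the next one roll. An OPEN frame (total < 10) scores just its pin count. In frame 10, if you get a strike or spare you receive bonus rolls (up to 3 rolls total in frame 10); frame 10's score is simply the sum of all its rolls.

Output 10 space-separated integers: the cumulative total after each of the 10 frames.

Frame 1: OPEN (2+4=6). Cumulative: 6
Frame 2: OPEN (8+1=9). Cumulative: 15
Frame 3: SPARE (2+8=10). 10 + next roll (7) = 17. Cumulative: 32
Frame 4: OPEN (7+0=7). Cumulative: 39
Frame 5: SPARE (5+5=10). 10 + next roll (1) = 11. Cumulative: 50
Frame 6: OPEN (1+2=3). Cumulative: 53
Frame 7: OPEN (7+2=9). Cumulative: 62
Frame 8: SPARE (3+7=10). 10 + next roll (10) = 20. Cumulative: 82
Frame 9: STRIKE. 10 + next two rolls (6+1) = 17. Cumulative: 99
Frame 10: OPEN. Sum of all frame-10 rolls (6+1) = 7. Cumulative: 106

Answer: 6 15 32 39 50 53 62 82 99 106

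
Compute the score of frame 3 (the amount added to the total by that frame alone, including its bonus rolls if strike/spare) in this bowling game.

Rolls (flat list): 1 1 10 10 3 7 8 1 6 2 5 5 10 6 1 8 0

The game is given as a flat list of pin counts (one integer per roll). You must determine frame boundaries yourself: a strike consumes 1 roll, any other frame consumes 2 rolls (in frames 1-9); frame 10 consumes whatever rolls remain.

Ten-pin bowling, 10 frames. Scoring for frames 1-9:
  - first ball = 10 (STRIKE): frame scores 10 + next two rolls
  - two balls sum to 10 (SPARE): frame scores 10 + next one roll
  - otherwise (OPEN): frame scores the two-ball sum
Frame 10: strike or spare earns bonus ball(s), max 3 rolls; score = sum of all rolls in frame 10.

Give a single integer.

Answer: 20

Derivation:
Frame 1: OPEN (1+1=2). Cumulative: 2
Frame 2: STRIKE. 10 + next two rolls (10+3) = 23. Cumulative: 25
Frame 3: STRIKE. 10 + next two rolls (3+7) = 20. Cumulative: 45
Frame 4: SPARE (3+7=10). 10 + next roll (8) = 18. Cumulative: 63
Frame 5: OPEN (8+1=9). Cumulative: 72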